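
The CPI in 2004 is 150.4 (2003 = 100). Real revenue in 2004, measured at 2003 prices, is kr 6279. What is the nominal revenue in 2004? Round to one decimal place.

Nominal = Real × (Index/100) = 6279 × (150.4/100)
        = 6279 × 1.504 = 9443.6160

9443.6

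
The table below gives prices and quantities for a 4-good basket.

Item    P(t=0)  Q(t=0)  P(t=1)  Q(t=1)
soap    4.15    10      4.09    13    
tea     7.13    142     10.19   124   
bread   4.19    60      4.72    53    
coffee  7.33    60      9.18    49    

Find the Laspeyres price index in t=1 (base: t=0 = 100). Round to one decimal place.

133.0

Laspeyres price index uses base-period quantities as weights.
ΣP(t=1)·Q(t=0) = 4.09×10 + 10.19×142 + 4.72×60 + 9.18×60 = 40.9 + 1446.98 + 283.2 + 550.8 = 2321.88
ΣP(t=0)·Q(t=0) = 4.15×10 + 7.13×142 + 4.19×60 + 7.33×60 = 41.5 + 1012.46 + 251.4 + 439.8 = 1745.16
Index = 2321.88 / 1745.16 × 100 = 133.0468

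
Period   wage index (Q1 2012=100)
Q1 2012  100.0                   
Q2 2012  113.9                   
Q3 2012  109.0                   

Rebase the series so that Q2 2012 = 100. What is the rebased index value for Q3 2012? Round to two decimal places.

95.70

Rebased(Q3 2012) = 109.0 / 113.9 × 100 = 95.6980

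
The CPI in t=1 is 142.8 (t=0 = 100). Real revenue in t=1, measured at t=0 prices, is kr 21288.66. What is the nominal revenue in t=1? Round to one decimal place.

Nominal = Real × (Index/100) = 21288.66 × (142.8/100)
        = 21288.66 × 1.428 = 30400.2065

30400.2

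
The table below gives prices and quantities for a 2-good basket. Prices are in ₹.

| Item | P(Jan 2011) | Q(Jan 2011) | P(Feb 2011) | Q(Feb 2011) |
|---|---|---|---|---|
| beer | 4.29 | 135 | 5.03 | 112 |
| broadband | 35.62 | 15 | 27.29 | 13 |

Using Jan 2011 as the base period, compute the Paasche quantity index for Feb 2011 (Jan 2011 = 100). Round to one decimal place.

Paasche quantity index uses current-period prices as weights.
ΣP(Feb 2011)·Q(Feb 2011) = 5.03×112 + 27.29×13 = 563.36 + 354.77 = 918.13
ΣP(Feb 2011)·Q(Jan 2011) = 5.03×135 + 27.29×15 = 679.05 + 409.35 = 1088.4
Index = 918.13 / 1088.4 × 100 = 84.3559

84.4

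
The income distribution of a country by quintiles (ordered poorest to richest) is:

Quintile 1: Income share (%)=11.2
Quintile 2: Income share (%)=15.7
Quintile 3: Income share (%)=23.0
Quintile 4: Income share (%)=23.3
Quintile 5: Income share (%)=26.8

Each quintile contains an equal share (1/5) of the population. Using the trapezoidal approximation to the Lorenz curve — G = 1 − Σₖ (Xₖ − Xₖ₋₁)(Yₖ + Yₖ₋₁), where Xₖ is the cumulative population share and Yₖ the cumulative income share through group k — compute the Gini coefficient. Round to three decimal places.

Cumulative income shares Yₖ: 0.1120, 0.2690, 0.4990, 0.7320, 1.0000
Σ (Xₖ−Xₖ₋₁)(Yₖ+Yₖ₋₁) = (1/5)(0.1120+0.0000) + (1/5)(0.2690+0.1120) + (1/5)(0.4990+0.2690) + (1/5)(0.7320+0.4990) + (1/5)(1.0000+0.7320)
  = 0.0224 + 0.0762 + 0.1536 + 0.2462 + 0.3464 = 0.8448
G = 1 − 0.8448 = 0.1552

0.155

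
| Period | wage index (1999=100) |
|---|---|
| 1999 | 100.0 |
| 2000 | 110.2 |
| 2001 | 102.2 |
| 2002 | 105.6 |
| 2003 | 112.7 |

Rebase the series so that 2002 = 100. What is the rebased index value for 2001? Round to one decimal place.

Rebased(2001) = 102.2 / 105.6 × 100 = 96.7803

96.8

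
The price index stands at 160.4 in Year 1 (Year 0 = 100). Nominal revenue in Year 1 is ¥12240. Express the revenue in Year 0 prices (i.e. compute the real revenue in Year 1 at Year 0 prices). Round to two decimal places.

Real = Nominal ÷ (Index/100) = 12240 ÷ (160.4/100)
     = 12240 ÷ 1.604 = 7630.9227

7630.92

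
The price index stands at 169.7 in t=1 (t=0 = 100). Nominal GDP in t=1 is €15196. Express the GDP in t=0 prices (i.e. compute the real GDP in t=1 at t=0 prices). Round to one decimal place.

8954.6

Real = Nominal ÷ (Index/100) = 15196 ÷ (169.7/100)
     = 15196 ÷ 1.697 = 8954.6258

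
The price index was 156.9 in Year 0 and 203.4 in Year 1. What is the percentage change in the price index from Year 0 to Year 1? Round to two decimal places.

29.64%

Change = (203.4 − 156.9) / 156.9 × 100
       = 46.5 / 156.9 × 100 = 29.6367%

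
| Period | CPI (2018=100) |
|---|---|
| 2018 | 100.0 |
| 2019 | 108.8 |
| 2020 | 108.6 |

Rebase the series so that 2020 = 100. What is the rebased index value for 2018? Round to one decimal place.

Rebased(2018) = 100.0 / 108.6 × 100 = 92.0810

92.1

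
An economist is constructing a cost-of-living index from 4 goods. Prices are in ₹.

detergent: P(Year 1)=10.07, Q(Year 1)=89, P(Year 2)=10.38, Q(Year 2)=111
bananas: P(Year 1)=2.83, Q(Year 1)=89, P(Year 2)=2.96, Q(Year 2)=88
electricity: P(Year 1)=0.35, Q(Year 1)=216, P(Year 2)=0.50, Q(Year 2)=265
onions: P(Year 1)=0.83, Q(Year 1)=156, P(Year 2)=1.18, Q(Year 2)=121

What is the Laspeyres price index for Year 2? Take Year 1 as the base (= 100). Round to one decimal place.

Laspeyres price index uses base-period quantities as weights.
ΣP(Year 2)·Q(Year 1) = 10.38×89 + 2.96×89 + 0.50×216 + 1.18×156 = 923.82 + 263.44 + 108 + 184.08 = 1479.34
ΣP(Year 1)·Q(Year 1) = 10.07×89 + 2.83×89 + 0.35×216 + 0.83×156 = 896.23 + 251.87 + 75.6 + 129.48 = 1353.18
Index = 1479.34 / 1353.18 × 100 = 109.3232

109.3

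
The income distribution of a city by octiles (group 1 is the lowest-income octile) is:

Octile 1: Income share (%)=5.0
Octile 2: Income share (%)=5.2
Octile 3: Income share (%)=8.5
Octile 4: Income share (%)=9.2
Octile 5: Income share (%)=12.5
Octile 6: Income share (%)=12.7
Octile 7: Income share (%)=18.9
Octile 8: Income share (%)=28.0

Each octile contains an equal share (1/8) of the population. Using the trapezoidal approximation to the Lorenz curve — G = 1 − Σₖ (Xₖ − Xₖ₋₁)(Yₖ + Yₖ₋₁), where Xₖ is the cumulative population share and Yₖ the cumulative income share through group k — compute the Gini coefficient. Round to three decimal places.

0.307

Cumulative income shares Yₖ: 0.0500, 0.1020, 0.1870, 0.2790, 0.4040, 0.5310, 0.7200, 1.0000
Σ (Xₖ−Xₖ₋₁)(Yₖ+Yₖ₋₁) = (1/8)(0.0500+0.0000) + (1/8)(0.1020+0.0500) + (1/8)(0.1870+0.1020) + (1/8)(0.2790+0.1870) + (1/8)(0.4040+0.2790) + (1/8)(0.5310+0.4040) + (1/8)(0.7200+0.5310) + (1/8)(1.0000+0.7200)
  = 0.0063 + 0.0190 + 0.0361 + 0.0583 + 0.0854 + 0.1169 + 0.1564 + 0.2150 = 0.6933
G = 1 − 0.6933 = 0.3067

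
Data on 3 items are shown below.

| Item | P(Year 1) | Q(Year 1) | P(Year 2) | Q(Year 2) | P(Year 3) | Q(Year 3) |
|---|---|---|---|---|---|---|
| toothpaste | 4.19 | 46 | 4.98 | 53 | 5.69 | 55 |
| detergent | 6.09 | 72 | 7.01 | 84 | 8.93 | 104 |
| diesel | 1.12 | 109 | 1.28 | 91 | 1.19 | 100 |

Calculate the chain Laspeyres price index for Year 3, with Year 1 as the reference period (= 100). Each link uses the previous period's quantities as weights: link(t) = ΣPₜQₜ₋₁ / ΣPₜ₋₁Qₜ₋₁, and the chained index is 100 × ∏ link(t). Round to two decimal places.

Link Year 1→Year 2:
ΣP(Year 2)Q(Year 1) = 4.98×46 + 7.01×72 + 1.28×109 = 229.08 + 504.72 + 139.52 = 873.32
ΣP(Year 1)Q(Year 1) = 4.19×46 + 6.09×72 + 1.12×109 = 192.74 + 438.48 + 122.08 = 753.3
link = 873.32/753.3 = 1.159326
Link Year 2→Year 3:
ΣP(Year 3)Q(Year 2) = 5.69×53 + 8.93×84 + 1.19×91 = 301.57 + 750.12 + 108.29 = 1159.98
ΣP(Year 2)Q(Year 2) = 4.98×53 + 7.01×84 + 1.28×91 = 263.94 + 588.84 + 116.48 = 969.26
link = 1159.98/969.26 = 1.196769
Chained index = 100 × 1.159326 × 1.196769 = 138.7445

138.74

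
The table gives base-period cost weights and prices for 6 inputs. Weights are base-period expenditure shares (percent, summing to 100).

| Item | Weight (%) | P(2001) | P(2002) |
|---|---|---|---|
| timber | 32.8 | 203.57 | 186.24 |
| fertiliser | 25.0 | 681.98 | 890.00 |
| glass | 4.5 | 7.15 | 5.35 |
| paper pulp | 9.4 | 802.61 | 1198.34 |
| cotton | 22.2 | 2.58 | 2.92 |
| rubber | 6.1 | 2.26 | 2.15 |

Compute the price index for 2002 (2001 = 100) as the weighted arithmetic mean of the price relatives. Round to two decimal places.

timber: 32.8 × (186.24/203.57) = 32.8 × 0.914870 = 30.0077
fertiliser: 25.0 × (890.00/681.98) = 25.0 × 1.305024 = 32.6256
glass: 4.5 × (5.35/7.15) = 4.5 × 0.748252 = 3.3671
paper pulp: 9.4 × (1198.34/802.61) = 9.4 × 1.493054 = 14.0347
cotton: 22.2 × (2.92/2.58) = 22.2 × 1.131783 = 25.1256
rubber: 6.1 × (2.15/2.26) = 6.1 × 0.951327 = 5.8031
Index = Σ wᵢ·(p₁ᵢ/p₀ᵢ) = 30.0077 + 32.6256 + 3.3671 + 14.0347 + 25.1256 + 5.8031 = 110.9638

110.96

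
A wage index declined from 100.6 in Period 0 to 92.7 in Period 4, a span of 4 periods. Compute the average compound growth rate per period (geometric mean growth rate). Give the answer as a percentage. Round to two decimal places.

-2.02%

Growth factor = (92.7/100.6)^(1/4) = (0.921471)^(1/4) = 0.979762
Growth rate = 0.979762 − 1 = -0.020238 = -2.0238%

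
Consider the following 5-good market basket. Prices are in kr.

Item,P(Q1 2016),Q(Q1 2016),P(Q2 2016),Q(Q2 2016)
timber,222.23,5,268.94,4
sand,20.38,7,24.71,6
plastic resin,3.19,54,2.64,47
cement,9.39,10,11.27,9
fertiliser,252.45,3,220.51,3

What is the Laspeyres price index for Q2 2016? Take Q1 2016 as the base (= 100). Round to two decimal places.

Laspeyres price index uses base-period quantities as weights.
ΣP(Q2 2016)·Q(Q1 2016) = 268.94×5 + 24.71×7 + 2.64×54 + 11.27×10 + 220.51×3 = 1344.7 + 172.97 + 142.56 + 112.7 + 661.53 = 2434.46
ΣP(Q1 2016)·Q(Q1 2016) = 222.23×5 + 20.38×7 + 3.19×54 + 9.39×10 + 252.45×3 = 1111.15 + 142.66 + 172.26 + 93.9 + 757.35 = 2277.32
Index = 2434.46 / 2277.32 × 100 = 106.9002

106.90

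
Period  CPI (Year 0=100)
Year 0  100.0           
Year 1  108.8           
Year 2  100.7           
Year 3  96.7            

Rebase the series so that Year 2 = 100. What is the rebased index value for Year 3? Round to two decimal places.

Rebased(Year 3) = 96.7 / 100.7 × 100 = 96.0278

96.03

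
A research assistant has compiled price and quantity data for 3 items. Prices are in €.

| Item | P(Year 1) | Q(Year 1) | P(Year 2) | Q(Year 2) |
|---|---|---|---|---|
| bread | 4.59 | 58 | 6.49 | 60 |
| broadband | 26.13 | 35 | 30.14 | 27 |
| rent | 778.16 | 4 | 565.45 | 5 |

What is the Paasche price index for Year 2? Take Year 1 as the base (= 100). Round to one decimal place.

82.7

Paasche price index uses current-period quantities as weights.
ΣP(Year 2)·Q(Year 2) = 6.49×60 + 30.14×27 + 565.45×5 = 389.4 + 813.78 + 2827.25 = 4030.43
ΣP(Year 1)·Q(Year 2) = 4.59×60 + 26.13×27 + 778.16×5 = 275.4 + 705.51 + 3890.8 = 4871.71
Index = 4030.43 / 4871.71 × 100 = 82.7313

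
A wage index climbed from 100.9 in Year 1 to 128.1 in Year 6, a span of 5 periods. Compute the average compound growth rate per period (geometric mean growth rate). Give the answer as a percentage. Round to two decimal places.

Growth factor = (128.1/100.9)^(1/5) = (1.269574)^(1/5) = 1.048894
Growth rate = 1.048894 − 1 = 0.048894 = 4.8894%

4.89%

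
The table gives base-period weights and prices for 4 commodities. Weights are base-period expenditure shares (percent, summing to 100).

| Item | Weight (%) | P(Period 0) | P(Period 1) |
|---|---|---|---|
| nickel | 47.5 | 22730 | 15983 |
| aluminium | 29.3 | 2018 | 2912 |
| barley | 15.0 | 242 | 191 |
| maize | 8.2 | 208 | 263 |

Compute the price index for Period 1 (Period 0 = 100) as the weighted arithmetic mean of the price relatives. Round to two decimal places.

97.89

nickel: 47.5 × (15983/22730) = 47.5 × 0.703168 = 33.4005
aluminium: 29.3 × (2912/2018) = 29.3 × 1.443013 = 42.2803
barley: 15.0 × (191/242) = 15.0 × 0.789256 = 11.8388
maize: 8.2 × (263/208) = 8.2 × 1.264423 = 10.3683
Index = Σ wᵢ·(p₁ᵢ/p₀ᵢ) = 33.4005 + 42.2803 + 11.8388 + 10.3683 = 97.8879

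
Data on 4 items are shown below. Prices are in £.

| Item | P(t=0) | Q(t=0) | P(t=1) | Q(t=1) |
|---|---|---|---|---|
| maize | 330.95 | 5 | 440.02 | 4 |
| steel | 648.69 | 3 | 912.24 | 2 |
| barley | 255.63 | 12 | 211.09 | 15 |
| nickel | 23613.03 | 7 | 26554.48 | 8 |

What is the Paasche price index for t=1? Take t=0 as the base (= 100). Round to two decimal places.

Paasche price index uses current-period quantities as weights.
ΣP(t=1)·Q(t=1) = 440.02×4 + 912.24×2 + 211.09×15 + 26554.48×8 = 1760.08 + 1824.48 + 3166.35 + 212435.84 = 219186.75
ΣP(t=0)·Q(t=1) = 330.95×4 + 648.69×2 + 255.63×15 + 23613.03×8 = 1323.8 + 1297.38 + 3834.45 + 188904.24 = 195359.87
Index = 219186.75 / 195359.87 × 100 = 112.1964

112.20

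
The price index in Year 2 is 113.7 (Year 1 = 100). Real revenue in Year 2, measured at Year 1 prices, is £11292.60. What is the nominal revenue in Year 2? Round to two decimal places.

Nominal = Real × (Index/100) = 11292.60 × (113.7/100)
        = 11292.60 × 1.137 = 12839.6862

12839.69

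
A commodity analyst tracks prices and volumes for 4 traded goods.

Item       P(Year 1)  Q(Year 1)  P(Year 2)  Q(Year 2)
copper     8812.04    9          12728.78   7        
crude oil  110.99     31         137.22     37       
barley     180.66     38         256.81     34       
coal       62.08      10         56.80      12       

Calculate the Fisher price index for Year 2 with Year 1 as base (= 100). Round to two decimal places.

142.82

Laspeyres component (base-period weights):
ΣP(Year 2)Q(Year 1) = 12728.78×9 + 137.22×31 + 256.81×38 + 56.80×10 = 114559.02 + 4253.82 + 9758.78 + 568 = 129139.62
ΣP(Year 1)Q(Year 1) = 8812.04×9 + 110.99×31 + 180.66×38 + 62.08×10 = 79308.36 + 3440.69 + 6865.08 + 620.8 = 90234.93
L = 129139.62 / 90234.93 × 100 = 143.1149
Paasche component (current-period weights):
ΣP(Year 2)Q(Year 2) = 12728.78×7 + 137.22×37 + 256.81×34 + 56.80×12 = 89101.46 + 5077.14 + 8731.54 + 681.6 = 103591.74
ΣP(Year 1)Q(Year 2) = 8812.04×7 + 110.99×37 + 180.66×34 + 62.08×12 = 61684.28 + 4106.63 + 6142.44 + 744.96 = 72678.31
P = 103591.74 / 72678.31 × 100 = 142.5346
Fisher = √(L × P) = √(143.1149 × 142.5346) = 142.8245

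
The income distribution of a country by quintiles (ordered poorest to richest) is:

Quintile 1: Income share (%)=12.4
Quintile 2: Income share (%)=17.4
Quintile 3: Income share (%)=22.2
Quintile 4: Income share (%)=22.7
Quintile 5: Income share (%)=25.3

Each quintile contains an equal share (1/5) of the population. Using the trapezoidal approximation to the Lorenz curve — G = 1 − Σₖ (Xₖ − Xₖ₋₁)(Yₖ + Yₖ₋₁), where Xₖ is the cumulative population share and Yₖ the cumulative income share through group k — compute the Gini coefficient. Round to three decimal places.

Cumulative income shares Yₖ: 0.1240, 0.2980, 0.5200, 0.7470, 1.0000
Σ (Xₖ−Xₖ₋₁)(Yₖ+Yₖ₋₁) = (1/5)(0.1240+0.0000) + (1/5)(0.2980+0.1240) + (1/5)(0.5200+0.2980) + (1/5)(0.7470+0.5200) + (1/5)(1.0000+0.7470)
  = 0.0248 + 0.0844 + 0.1636 + 0.2534 + 0.3494 = 0.8756
G = 1 − 0.8756 = 0.1244

0.124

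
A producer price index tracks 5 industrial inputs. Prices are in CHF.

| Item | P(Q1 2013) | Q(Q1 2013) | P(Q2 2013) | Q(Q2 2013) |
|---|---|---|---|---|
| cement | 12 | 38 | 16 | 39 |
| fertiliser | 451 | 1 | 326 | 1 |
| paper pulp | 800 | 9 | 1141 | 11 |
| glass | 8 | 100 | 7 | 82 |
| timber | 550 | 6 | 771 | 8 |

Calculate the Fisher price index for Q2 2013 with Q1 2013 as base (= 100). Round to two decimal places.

136.20

Laspeyres component (base-period weights):
ΣP(Q2 2013)Q(Q1 2013) = 16×38 + 326×1 + 1141×9 + 7×100 + 771×6 = 608 + 326 + 10269 + 700 + 4626 = 16529
ΣP(Q1 2013)Q(Q1 2013) = 12×38 + 451×1 + 800×9 + 8×100 + 550×6 = 456 + 451 + 7200 + 800 + 3300 = 12207
L = 16529 / 12207 × 100 = 135.4059
Paasche component (current-period weights):
ΣP(Q2 2013)Q(Q2 2013) = 16×39 + 326×1 + 1141×11 + 7×82 + 771×8 = 624 + 326 + 12551 + 574 + 6168 = 20243
ΣP(Q1 2013)Q(Q2 2013) = 12×39 + 451×1 + 800×11 + 8×82 + 550×8 = 468 + 451 + 8800 + 656 + 4400 = 14775
P = 20243 / 14775 × 100 = 137.0085
Fisher = √(L × P) = √(135.4059 × 137.0085) = 136.2048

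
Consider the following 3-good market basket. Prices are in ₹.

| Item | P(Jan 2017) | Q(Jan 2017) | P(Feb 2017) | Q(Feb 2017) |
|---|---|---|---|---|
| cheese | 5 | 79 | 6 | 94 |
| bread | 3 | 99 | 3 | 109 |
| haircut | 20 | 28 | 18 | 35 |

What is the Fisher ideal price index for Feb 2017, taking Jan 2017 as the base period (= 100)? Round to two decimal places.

Laspeyres component (base-period weights):
ΣP(Feb 2017)Q(Jan 2017) = 6×79 + 3×99 + 18×28 = 474 + 297 + 504 = 1275
ΣP(Jan 2017)Q(Jan 2017) = 5×79 + 3×99 + 20×28 = 395 + 297 + 560 = 1252
L = 1275 / 1252 × 100 = 101.8371
Paasche component (current-period weights):
ΣP(Feb 2017)Q(Feb 2017) = 6×94 + 3×109 + 18×35 = 564 + 327 + 630 = 1521
ΣP(Jan 2017)Q(Feb 2017) = 5×94 + 3×109 + 20×35 = 470 + 327 + 700 = 1497
P = 1521 / 1497 × 100 = 101.6032
Fisher = √(L × P) = √(101.8371 × 101.6032) = 101.7201

101.72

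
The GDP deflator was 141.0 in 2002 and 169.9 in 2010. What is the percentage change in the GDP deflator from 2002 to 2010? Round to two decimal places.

Change = (169.9 − 141.0) / 141.0 × 100
       = 28.9 / 141.0 × 100 = 20.4965%

20.50%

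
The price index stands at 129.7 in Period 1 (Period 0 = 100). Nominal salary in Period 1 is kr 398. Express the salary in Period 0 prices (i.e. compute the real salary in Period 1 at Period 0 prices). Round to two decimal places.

Real = Nominal ÷ (Index/100) = 398 ÷ (129.7/100)
     = 398 ÷ 1.297 = 306.8620

306.86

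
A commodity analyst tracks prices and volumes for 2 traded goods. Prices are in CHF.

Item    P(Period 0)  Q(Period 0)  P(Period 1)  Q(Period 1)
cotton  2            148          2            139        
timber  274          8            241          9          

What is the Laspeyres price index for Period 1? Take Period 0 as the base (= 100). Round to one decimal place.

Laspeyres price index uses base-period quantities as weights.
ΣP(Period 1)·Q(Period 0) = 2×148 + 241×8 = 296 + 1928 = 2224
ΣP(Period 0)·Q(Period 0) = 2×148 + 274×8 = 296 + 2192 = 2488
Index = 2224 / 2488 × 100 = 89.3891

89.4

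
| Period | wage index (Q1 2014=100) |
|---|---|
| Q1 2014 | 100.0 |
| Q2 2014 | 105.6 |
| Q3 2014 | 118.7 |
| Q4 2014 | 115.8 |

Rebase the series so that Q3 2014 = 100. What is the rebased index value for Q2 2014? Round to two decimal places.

Rebased(Q2 2014) = 105.6 / 118.7 × 100 = 88.9638

88.96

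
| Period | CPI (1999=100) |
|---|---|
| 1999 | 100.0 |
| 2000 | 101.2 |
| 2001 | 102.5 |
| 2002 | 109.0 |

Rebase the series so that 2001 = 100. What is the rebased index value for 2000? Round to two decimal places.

98.73

Rebased(2000) = 101.2 / 102.5 × 100 = 98.7317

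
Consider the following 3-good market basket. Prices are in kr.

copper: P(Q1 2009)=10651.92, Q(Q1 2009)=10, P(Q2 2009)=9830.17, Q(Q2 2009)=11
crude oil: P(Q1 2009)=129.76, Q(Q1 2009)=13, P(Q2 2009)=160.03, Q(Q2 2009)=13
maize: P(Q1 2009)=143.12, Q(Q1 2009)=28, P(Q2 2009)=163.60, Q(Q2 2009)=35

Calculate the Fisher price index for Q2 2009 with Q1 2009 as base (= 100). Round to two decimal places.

93.57

Laspeyres component (base-period weights):
ΣP(Q2 2009)Q(Q1 2009) = 9830.17×10 + 160.03×13 + 163.60×28 = 98301.7 + 2080.39 + 4580.8 = 104962.89
ΣP(Q1 2009)Q(Q1 2009) = 10651.92×10 + 129.76×13 + 143.12×28 = 106519.2 + 1686.88 + 4007.36 = 112213.44
L = 104962.89 / 112213.44 × 100 = 93.5386
Paasche component (current-period weights):
ΣP(Q2 2009)Q(Q2 2009) = 9830.17×11 + 160.03×13 + 163.60×35 = 108131.87 + 2080.39 + 5726 = 115938.26
ΣP(Q1 2009)Q(Q2 2009) = 10651.92×11 + 129.76×13 + 143.12×35 = 117171.12 + 1686.88 + 5009.2 = 123867.2
P = 115938.26 / 123867.2 × 100 = 93.5988
Fisher = √(L × P) = √(93.5386 × 93.5988) = 93.5687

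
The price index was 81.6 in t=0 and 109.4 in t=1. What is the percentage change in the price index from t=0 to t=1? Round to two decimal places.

Change = (109.4 − 81.6) / 81.6 × 100
       = 27.8 / 81.6 × 100 = 34.0686%

34.07%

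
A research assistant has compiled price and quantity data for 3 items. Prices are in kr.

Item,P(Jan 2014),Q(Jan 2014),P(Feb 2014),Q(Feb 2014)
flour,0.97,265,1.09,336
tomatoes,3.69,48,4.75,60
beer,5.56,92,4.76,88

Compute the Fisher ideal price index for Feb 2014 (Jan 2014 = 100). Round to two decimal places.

Laspeyres component (base-period weights):
ΣP(Feb 2014)Q(Jan 2014) = 1.09×265 + 4.75×48 + 4.76×92 = 288.85 + 228 + 437.92 = 954.77
ΣP(Jan 2014)Q(Jan 2014) = 0.97×265 + 3.69×48 + 5.56×92 = 257.05 + 177.12 + 511.52 = 945.69
L = 954.77 / 945.69 × 100 = 100.9601
Paasche component (current-period weights):
ΣP(Feb 2014)Q(Feb 2014) = 1.09×336 + 4.75×60 + 4.76×88 = 366.24 + 285 + 418.88 = 1070.12
ΣP(Jan 2014)Q(Feb 2014) = 0.97×336 + 3.69×60 + 5.56×88 = 325.92 + 221.4 + 489.28 = 1036.6
P = 1070.12 / 1036.6 × 100 = 103.2336
Fisher = √(L × P) = √(100.9601 × 103.2336) = 102.0906

102.09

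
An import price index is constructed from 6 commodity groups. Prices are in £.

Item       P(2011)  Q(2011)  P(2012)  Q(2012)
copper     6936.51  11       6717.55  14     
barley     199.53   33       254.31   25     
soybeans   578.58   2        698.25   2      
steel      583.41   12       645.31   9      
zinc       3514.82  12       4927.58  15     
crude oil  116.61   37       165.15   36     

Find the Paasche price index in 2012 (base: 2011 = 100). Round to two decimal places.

113.32

Paasche price index uses current-period quantities as weights.
ΣP(2012)·Q(2012) = 6717.55×14 + 254.31×25 + 698.25×2 + 645.31×9 + 4927.58×15 + 165.15×36 = 94045.7 + 6357.75 + 1396.5 + 5807.79 + 73913.7 + 5945.4 = 187466.84
ΣP(2011)·Q(2012) = 6936.51×14 + 199.53×25 + 578.58×2 + 583.41×9 + 3514.82×15 + 116.61×36 = 97111.14 + 4988.25 + 1157.16 + 5250.69 + 52722.3 + 4197.96 = 165427.5
Index = 187466.84 / 165427.5 × 100 = 113.3227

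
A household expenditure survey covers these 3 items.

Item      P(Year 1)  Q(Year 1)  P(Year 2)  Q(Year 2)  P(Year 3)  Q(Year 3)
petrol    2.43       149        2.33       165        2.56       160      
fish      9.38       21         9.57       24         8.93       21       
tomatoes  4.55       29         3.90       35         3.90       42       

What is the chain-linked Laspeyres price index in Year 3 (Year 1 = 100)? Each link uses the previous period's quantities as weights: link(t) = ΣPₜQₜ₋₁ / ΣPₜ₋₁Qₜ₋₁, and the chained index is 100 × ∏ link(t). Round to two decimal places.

Link Year 1→Year 2:
ΣP(Year 2)Q(Year 1) = 2.33×149 + 9.57×21 + 3.90×29 = 347.17 + 200.97 + 113.1 = 661.24
ΣP(Year 1)Q(Year 1) = 2.43×149 + 9.38×21 + 4.55×29 = 362.07 + 196.98 + 131.95 = 691
link = 661.24/691 = 0.956932
Link Year 2→Year 3:
ΣP(Year 3)Q(Year 2) = 2.56×165 + 8.93×24 + 3.90×35 = 422.4 + 214.32 + 136.5 = 773.22
ΣP(Year 2)Q(Year 2) = 2.33×165 + 9.57×24 + 3.90×35 = 384.45 + 229.68 + 136.5 = 750.63
link = 773.22/750.63 = 1.030095
Chained index = 100 × 0.956932 × 1.030095 = 98.5731

98.57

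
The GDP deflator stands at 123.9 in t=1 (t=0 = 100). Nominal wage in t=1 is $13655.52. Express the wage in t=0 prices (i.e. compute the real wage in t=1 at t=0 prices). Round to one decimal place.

11021.4

Real = Nominal ÷ (Index/100) = 13655.52 ÷ (123.9/100)
     = 13655.52 ÷ 1.239 = 11021.4044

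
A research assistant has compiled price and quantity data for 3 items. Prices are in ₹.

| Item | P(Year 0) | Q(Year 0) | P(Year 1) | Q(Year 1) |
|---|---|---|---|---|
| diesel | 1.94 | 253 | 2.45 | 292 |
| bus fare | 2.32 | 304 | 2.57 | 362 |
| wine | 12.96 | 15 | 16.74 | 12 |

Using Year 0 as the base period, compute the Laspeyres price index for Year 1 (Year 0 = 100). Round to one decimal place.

118.8

Laspeyres price index uses base-period quantities as weights.
ΣP(Year 1)·Q(Year 0) = 2.45×253 + 2.57×304 + 16.74×15 = 619.85 + 781.28 + 251.1 = 1652.23
ΣP(Year 0)·Q(Year 0) = 1.94×253 + 2.32×304 + 12.96×15 = 490.82 + 705.28 + 194.4 = 1390.5
Index = 1652.23 / 1390.5 × 100 = 118.8227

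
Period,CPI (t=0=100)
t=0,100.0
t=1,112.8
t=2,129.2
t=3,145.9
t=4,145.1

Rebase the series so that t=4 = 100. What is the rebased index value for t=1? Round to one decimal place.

77.7

Rebased(t=1) = 112.8 / 145.1 × 100 = 77.7395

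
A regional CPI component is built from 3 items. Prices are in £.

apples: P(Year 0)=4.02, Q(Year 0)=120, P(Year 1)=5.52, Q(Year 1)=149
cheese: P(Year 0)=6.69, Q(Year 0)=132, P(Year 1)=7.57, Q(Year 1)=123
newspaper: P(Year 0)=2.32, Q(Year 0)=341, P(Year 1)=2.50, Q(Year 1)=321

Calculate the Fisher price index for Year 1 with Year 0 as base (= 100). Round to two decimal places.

Laspeyres component (base-period weights):
ΣP(Year 1)Q(Year 0) = 5.52×120 + 7.57×132 + 2.50×341 = 662.4 + 999.24 + 852.5 = 2514.14
ΣP(Year 0)Q(Year 0) = 4.02×120 + 6.69×132 + 2.32×341 = 482.4 + 883.08 + 791.12 = 2156.6
L = 2514.14 / 2156.6 × 100 = 116.5789
Paasche component (current-period weights):
ΣP(Year 1)Q(Year 1) = 5.52×149 + 7.57×123 + 2.50×321 = 822.48 + 931.11 + 802.5 = 2556.09
ΣP(Year 0)Q(Year 1) = 4.02×149 + 6.69×123 + 2.32×321 = 598.98 + 822.87 + 744.72 = 2166.57
P = 2556.09 / 2166.57 × 100 = 117.9786
Fisher = √(L × P) = √(116.5789 × 117.9786) = 117.2767

117.28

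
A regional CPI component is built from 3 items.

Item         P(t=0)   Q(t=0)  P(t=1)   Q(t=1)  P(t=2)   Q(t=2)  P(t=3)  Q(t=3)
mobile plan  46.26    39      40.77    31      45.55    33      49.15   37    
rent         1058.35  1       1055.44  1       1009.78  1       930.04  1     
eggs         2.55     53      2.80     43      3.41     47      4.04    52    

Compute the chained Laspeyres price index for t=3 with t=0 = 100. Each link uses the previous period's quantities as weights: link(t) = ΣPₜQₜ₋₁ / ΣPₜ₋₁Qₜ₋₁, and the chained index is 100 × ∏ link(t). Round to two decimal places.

Link t=0→t=1:
ΣP(t=1)Q(t=0) = 40.77×39 + 1055.44×1 + 2.80×53 = 1590.03 + 1055.44 + 148.4 = 2793.87
ΣP(t=0)Q(t=0) = 46.26×39 + 1058.35×1 + 2.55×53 = 1804.14 + 1058.35 + 135.15 = 2997.64
link = 2793.87/2997.64 = 0.932023
Link t=1→t=2:
ΣP(t=2)Q(t=1) = 45.55×31 + 1009.78×1 + 3.41×43 = 1412.05 + 1009.78 + 146.63 = 2568.46
ΣP(t=1)Q(t=1) = 40.77×31 + 1055.44×1 + 2.80×43 = 1263.87 + 1055.44 + 120.4 = 2439.71
link = 2568.46/2439.71 = 1.052773
Link t=2→t=3:
ΣP(t=3)Q(t=2) = 49.15×33 + 930.04×1 + 4.04×47 = 1621.95 + 930.04 + 189.88 = 2741.87
ΣP(t=2)Q(t=2) = 45.55×33 + 1009.78×1 + 3.41×47 = 1503.15 + 1009.78 + 160.27 = 2673.2
link = 2741.87/2673.2 = 1.025688
Chained index = 100 × 0.932023 × 1.052773 × 1.025688 = 100.6414

100.64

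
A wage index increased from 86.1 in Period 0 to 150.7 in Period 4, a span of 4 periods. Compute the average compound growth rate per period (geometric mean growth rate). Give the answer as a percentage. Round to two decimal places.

Growth factor = (150.7/86.1)^(1/4) = (1.750290)^(1/4) = 1.150211
Growth rate = 1.150211 − 1 = 0.150211 = 15.0211%

15.02%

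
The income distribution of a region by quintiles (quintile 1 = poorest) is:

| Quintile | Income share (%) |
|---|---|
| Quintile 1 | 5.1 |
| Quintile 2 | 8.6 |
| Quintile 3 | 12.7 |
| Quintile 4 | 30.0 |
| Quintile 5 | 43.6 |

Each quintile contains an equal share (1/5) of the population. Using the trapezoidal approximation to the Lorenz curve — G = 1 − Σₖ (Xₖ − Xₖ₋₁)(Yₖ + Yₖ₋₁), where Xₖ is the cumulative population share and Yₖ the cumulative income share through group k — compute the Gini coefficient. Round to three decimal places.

0.394

Cumulative income shares Yₖ: 0.0510, 0.1370, 0.2640, 0.5640, 1.0000
Σ (Xₖ−Xₖ₋₁)(Yₖ+Yₖ₋₁) = (1/5)(0.0510+0.0000) + (1/5)(0.1370+0.0510) + (1/5)(0.2640+0.1370) + (1/5)(0.5640+0.2640) + (1/5)(1.0000+0.5640)
  = 0.0102 + 0.0376 + 0.0802 + 0.1656 + 0.3128 = 0.6064
G = 1 − 0.6064 = 0.3936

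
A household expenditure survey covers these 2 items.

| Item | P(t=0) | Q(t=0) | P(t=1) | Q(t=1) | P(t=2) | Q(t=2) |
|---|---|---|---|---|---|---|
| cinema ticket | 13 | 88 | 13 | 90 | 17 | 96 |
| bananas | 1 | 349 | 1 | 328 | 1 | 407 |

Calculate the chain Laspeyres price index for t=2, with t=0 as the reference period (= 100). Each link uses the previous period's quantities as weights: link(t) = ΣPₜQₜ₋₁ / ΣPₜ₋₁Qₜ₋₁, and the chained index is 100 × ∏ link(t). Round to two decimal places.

124.03

Link t=0→t=1:
ΣP(t=1)Q(t=0) = 13×88 + 1×349 = 1144 + 349 = 1493
ΣP(t=0)Q(t=0) = 13×88 + 1×349 = 1144 + 349 = 1493
link = 1493/1493 = 1.000000
Link t=1→t=2:
ΣP(t=2)Q(t=1) = 17×90 + 1×328 = 1530 + 328 = 1858
ΣP(t=1)Q(t=1) = 13×90 + 1×328 = 1170 + 328 = 1498
link = 1858/1498 = 1.240320
Chained index = 100 × 1.000000 × 1.240320 = 124.0320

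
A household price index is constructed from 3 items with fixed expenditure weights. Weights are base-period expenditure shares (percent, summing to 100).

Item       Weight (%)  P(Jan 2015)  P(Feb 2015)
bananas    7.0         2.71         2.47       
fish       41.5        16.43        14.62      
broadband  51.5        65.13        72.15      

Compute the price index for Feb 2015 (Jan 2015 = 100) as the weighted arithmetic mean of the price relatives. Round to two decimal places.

100.36

bananas: 7.0 × (2.47/2.71) = 7.0 × 0.911439 = 6.3801
fish: 41.5 × (14.62/16.43) = 41.5 × 0.889836 = 36.9282
broadband: 51.5 × (72.15/65.13) = 51.5 × 1.107784 = 57.0509
Index = Σ wᵢ·(p₁ᵢ/p₀ᵢ) = 6.3801 + 36.9282 + 57.0509 = 100.3592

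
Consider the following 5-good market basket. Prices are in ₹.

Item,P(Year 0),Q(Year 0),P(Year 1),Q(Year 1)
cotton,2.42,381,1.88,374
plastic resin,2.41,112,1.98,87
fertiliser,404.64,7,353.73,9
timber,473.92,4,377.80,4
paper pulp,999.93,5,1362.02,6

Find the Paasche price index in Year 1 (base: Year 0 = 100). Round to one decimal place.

108.6

Paasche price index uses current-period quantities as weights.
ΣP(Year 1)·Q(Year 1) = 1.88×374 + 1.98×87 + 353.73×9 + 377.80×4 + 1362.02×6 = 703.12 + 172.26 + 3183.57 + 1511.2 + 8172.12 = 13742.27
ΣP(Year 0)·Q(Year 1) = 2.42×374 + 2.41×87 + 404.64×9 + 473.92×4 + 999.93×6 = 905.08 + 209.67 + 3641.76 + 1895.68 + 5999.58 = 12651.77
Index = 13742.27 / 12651.77 × 100 = 108.6193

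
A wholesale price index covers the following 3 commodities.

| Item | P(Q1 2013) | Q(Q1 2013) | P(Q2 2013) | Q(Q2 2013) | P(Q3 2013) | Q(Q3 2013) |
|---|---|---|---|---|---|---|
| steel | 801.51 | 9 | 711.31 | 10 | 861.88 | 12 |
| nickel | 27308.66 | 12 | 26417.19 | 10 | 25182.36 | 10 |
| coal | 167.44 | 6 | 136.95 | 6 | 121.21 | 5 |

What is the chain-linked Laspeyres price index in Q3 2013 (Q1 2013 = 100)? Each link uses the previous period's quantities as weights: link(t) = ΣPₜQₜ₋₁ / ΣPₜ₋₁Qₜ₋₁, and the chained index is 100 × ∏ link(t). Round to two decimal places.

Link Q1 2013→Q2 2013:
ΣP(Q2 2013)Q(Q1 2013) = 711.31×9 + 26417.19×12 + 136.95×6 = 6401.79 + 317006.28 + 821.7 = 324229.77
ΣP(Q1 2013)Q(Q1 2013) = 801.51×9 + 27308.66×12 + 167.44×6 = 7213.59 + 327703.92 + 1004.64 = 335922.15
link = 324229.77/335922.15 = 0.965193
Link Q2 2013→Q3 2013:
ΣP(Q3 2013)Q(Q2 2013) = 861.88×10 + 25182.36×10 + 121.21×6 = 8618.8 + 251823.6 + 727.26 = 261169.66
ΣP(Q2 2013)Q(Q2 2013) = 711.31×10 + 26417.19×10 + 136.95×6 = 7113.1 + 264171.9 + 821.7 = 272106.7
link = 261169.66/272106.7 = 0.959806
Chained index = 100 × 0.965193 × 0.959806 = 92.6398

92.64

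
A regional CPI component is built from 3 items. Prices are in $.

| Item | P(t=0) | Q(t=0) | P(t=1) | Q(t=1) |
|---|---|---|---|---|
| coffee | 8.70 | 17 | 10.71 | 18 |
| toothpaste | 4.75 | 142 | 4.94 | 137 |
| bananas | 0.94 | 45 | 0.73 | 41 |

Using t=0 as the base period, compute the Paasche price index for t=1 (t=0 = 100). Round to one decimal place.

Paasche price index uses current-period quantities as weights.
ΣP(t=1)·Q(t=1) = 10.71×18 + 4.94×137 + 0.73×41 = 192.78 + 676.78 + 29.93 = 899.49
ΣP(t=0)·Q(t=1) = 8.70×18 + 4.75×137 + 0.94×41 = 156.6 + 650.75 + 38.54 = 845.89
Index = 899.49 / 845.89 × 100 = 106.3365

106.3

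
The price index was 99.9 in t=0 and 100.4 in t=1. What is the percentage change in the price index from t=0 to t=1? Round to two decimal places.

0.50%

Change = (100.4 − 99.9) / 99.9 × 100
       = 0.5 / 99.9 × 100 = 0.5005%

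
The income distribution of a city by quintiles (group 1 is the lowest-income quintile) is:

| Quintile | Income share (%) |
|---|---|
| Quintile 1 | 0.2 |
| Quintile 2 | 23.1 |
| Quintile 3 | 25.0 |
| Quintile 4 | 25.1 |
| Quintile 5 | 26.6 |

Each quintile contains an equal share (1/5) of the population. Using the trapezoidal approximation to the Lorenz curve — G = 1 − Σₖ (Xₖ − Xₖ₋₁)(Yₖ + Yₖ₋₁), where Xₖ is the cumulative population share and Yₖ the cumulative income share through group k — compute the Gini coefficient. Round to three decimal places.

0.219

Cumulative income shares Yₖ: 0.0020, 0.2330, 0.4830, 0.7340, 1.0000
Σ (Xₖ−Xₖ₋₁)(Yₖ+Yₖ₋₁) = (1/5)(0.0020+0.0000) + (1/5)(0.2330+0.0020) + (1/5)(0.4830+0.2330) + (1/5)(0.7340+0.4830) + (1/5)(1.0000+0.7340)
  = 0.0004 + 0.0470 + 0.1432 + 0.2434 + 0.3468 = 0.7808
G = 1 − 0.7808 = 0.2192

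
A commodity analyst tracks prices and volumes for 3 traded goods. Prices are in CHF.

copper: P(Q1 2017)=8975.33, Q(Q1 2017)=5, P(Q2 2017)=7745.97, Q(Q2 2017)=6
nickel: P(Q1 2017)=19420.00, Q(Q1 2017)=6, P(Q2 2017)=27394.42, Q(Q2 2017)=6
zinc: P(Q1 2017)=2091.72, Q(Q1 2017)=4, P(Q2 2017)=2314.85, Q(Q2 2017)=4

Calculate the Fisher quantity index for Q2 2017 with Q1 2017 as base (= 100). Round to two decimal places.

104.46

Laspeyres component (base-period weights):
ΣP(Q1 2017)Q(Q2 2017) = 8975.33×6 + 19420.00×6 + 2091.72×4 = 53851.98 + 116520 + 8366.88 = 178738.86
ΣP(Q1 2017)Q(Q1 2017) = 8975.33×5 + 19420.00×6 + 2091.72×4 = 44876.65 + 116520 + 8366.88 = 169763.53
L = 178738.86 / 169763.53 × 100 = 105.2870
Paasche component (current-period weights):
ΣP(Q2 2017)Q(Q2 2017) = 7745.97×6 + 27394.42×6 + 2314.85×4 = 46475.82 + 164366.52 + 9259.4 = 220101.74
ΣP(Q2 2017)Q(Q1 2017) = 7745.97×5 + 27394.42×6 + 2314.85×4 = 38729.85 + 164366.52 + 9259.4 = 212355.77
P = 220101.74 / 212355.77 × 100 = 103.6476
Fisher = √(L × P) = √(105.2870 × 103.6476) = 104.4641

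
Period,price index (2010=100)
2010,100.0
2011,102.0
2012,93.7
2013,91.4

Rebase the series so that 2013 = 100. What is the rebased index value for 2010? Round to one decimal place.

Rebased(2010) = 100.0 / 91.4 × 100 = 109.4092

109.4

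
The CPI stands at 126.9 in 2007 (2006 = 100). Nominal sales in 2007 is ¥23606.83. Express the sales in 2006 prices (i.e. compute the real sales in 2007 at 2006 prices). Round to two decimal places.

Real = Nominal ÷ (Index/100) = 23606.83 ÷ (126.9/100)
     = 23606.83 ÷ 1.269 = 18602.7029

18602.70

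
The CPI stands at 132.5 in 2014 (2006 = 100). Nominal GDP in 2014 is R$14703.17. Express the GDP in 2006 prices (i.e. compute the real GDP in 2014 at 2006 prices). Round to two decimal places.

Real = Nominal ÷ (Index/100) = 14703.17 ÷ (132.5/100)
     = 14703.17 ÷ 1.325 = 11096.7321

11096.73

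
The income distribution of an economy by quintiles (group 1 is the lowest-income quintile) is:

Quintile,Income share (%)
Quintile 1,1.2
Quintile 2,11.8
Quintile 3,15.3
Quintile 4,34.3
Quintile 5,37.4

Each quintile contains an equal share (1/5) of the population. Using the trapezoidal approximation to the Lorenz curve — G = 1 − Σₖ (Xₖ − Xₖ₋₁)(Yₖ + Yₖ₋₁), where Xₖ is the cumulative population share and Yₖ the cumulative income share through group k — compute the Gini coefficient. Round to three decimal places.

0.380

Cumulative income shares Yₖ: 0.0120, 0.1300, 0.2830, 0.6260, 1.0000
Σ (Xₖ−Xₖ₋₁)(Yₖ+Yₖ₋₁) = (1/5)(0.0120+0.0000) + (1/5)(0.1300+0.0120) + (1/5)(0.2830+0.1300) + (1/5)(0.6260+0.2830) + (1/5)(1.0000+0.6260)
  = 0.0024 + 0.0284 + 0.0826 + 0.1818 + 0.3252 = 0.6204
G = 1 − 0.6204 = 0.3796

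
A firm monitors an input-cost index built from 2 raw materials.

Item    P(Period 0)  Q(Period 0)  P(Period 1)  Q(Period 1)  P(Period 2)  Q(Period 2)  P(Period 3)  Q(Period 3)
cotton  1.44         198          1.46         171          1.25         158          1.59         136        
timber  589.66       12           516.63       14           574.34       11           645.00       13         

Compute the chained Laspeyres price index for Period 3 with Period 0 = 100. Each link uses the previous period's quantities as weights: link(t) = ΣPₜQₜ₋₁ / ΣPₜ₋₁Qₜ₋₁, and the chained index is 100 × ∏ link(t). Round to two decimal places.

Link Period 0→Period 1:
ΣP(Period 1)Q(Period 0) = 1.46×198 + 516.63×12 = 289.08 + 6199.56 = 6488.64
ΣP(Period 0)Q(Period 0) = 1.44×198 + 589.66×12 = 285.12 + 7075.92 = 7361.04
link = 6488.64/7361.04 = 0.881484
Link Period 1→Period 2:
ΣP(Period 2)Q(Period 1) = 1.25×171 + 574.34×14 = 213.75 + 8040.76 = 8254.51
ΣP(Period 1)Q(Period 1) = 1.46×171 + 516.63×14 = 249.66 + 7232.82 = 7482.48
link = 8254.51/7482.48 = 1.103178
Link Period 2→Period 3:
ΣP(Period 3)Q(Period 2) = 1.59×158 + 645.00×11 = 251.22 + 7095 = 7346.22
ΣP(Period 2)Q(Period 2) = 1.25×158 + 574.34×11 = 197.5 + 6317.74 = 6515.24
link = 7346.22/6515.24 = 1.127544
Chained index = 100 × 0.881484 × 1.103178 × 1.127544 = 109.6462

109.65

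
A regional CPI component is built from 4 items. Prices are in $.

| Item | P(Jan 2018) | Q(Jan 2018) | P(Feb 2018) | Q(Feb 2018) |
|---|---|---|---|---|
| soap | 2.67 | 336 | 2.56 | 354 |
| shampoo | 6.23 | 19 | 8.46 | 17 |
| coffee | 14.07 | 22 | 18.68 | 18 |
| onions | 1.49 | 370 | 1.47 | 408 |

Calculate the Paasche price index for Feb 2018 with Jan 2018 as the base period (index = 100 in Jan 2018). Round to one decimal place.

103.9

Paasche price index uses current-period quantities as weights.
ΣP(Feb 2018)·Q(Feb 2018) = 2.56×354 + 8.46×17 + 18.68×18 + 1.47×408 = 906.24 + 143.82 + 336.24 + 599.76 = 1986.06
ΣP(Jan 2018)·Q(Feb 2018) = 2.67×354 + 6.23×17 + 14.07×18 + 1.49×408 = 945.18 + 105.91 + 253.26 + 607.92 = 1912.27
Index = 1986.06 / 1912.27 × 100 = 103.8588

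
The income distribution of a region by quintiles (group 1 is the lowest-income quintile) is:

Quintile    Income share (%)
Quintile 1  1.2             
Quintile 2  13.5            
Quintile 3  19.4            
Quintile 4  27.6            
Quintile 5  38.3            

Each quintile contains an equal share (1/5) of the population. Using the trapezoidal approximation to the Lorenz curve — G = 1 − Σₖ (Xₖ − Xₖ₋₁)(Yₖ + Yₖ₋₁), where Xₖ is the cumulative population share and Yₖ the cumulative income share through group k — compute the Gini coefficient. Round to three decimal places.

0.353

Cumulative income shares Yₖ: 0.0120, 0.1470, 0.3410, 0.6170, 1.0000
Σ (Xₖ−Xₖ₋₁)(Yₖ+Yₖ₋₁) = (1/5)(0.0120+0.0000) + (1/5)(0.1470+0.0120) + (1/5)(0.3410+0.1470) + (1/5)(0.6170+0.3410) + (1/5)(1.0000+0.6170)
  = 0.0024 + 0.0318 + 0.0976 + 0.1916 + 0.3234 = 0.6468
G = 1 − 0.6468 = 0.3532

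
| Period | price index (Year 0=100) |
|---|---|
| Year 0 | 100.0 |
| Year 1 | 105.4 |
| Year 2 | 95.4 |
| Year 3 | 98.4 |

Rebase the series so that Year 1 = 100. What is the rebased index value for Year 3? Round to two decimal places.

93.36

Rebased(Year 3) = 98.4 / 105.4 × 100 = 93.3586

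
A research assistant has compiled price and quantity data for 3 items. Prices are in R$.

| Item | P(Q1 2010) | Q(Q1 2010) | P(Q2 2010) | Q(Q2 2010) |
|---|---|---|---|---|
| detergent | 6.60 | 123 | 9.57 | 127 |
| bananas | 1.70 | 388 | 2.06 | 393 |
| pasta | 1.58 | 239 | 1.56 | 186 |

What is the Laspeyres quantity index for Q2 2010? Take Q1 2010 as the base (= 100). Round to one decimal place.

97.4

Laspeyres quantity index uses base-period prices as weights.
ΣP(Q1 2010)·Q(Q2 2010) = 6.60×127 + 1.70×393 + 1.58×186 = 838.2 + 668.1 + 293.88 = 1800.18
ΣP(Q1 2010)·Q(Q1 2010) = 6.60×123 + 1.70×388 + 1.58×239 = 811.8 + 659.6 + 377.62 = 1849.02
Index = 1800.18 / 1849.02 × 100 = 97.3586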